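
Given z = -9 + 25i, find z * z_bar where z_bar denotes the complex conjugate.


Step 1: conj(z) = -9 - 25i
Step 2: z * conj(z) = (-9)^2 + 25^2
Step 3: = 81 + 625 = 706

706


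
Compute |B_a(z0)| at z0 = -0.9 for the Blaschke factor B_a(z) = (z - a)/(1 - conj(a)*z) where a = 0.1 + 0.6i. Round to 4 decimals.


Step 1: Numerator z0 - a = -0.9 - (0.1 + 0.6i) = -1 - 0.6i
Step 2: Denominator 1 - conj(a)*z0 = 1 - (0.1 - 0.6i)*(-0.9) = 1.09 - 0.54i
Step 3: |z0 - a|^2 = (-1)^2 + (-0.6)^2 = 1.36; |1 - conj(a)*z0|^2 = 1.09^2 + (-0.54)^2 = 1.4797
Step 4: |B_a(-0.9)| = sqrt(1.36 / 1.4797) = sqrt(0.919105)
Step 5: = 0.9587

0.9587


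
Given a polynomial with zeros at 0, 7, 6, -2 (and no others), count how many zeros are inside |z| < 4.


Step 1: Check each root:
  z = 0: |0| = 0 < 4
  z = 7: |7| = 7 >= 4
  z = 6: |6| = 6 >= 4
  z = -2: |-2| = 2 < 4
Step 2: Count = 2

2


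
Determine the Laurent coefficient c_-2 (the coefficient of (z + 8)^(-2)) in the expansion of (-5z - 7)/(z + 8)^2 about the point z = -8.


Step 1: Write the numerator in powers of (z + 8): -5z - 7 = -5(z + 8) + (-5*(-8) - 7) = -5(z + 8) + 33
Step 2: Divide by (z + 8)^2: f(z) = 33(z + 8)^(-2) - 5(z + 8)^(-1)
Step 3: This finite sum is the Laurent series of f about z = -8.
Step 4: Coefficient of (z + 8)^(-2) = -5*(-8) - 7 = 33

33


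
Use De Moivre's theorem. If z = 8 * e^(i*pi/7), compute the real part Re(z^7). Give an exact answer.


Step 1: By De Moivre's theorem, z^7 = 8^7 * e^(i*7*pi/7) = 2097152 * (cos(pi) + i*sin(pi))
Step 2: |z|^7 = 8^7 = 2097152
Step 3: The angle pi already lies in [0, 2*pi)
Step 4: cos(pi) = -1
Step 5: Re(z^7) = 2097152 * (-1) = -2097152

-2097152


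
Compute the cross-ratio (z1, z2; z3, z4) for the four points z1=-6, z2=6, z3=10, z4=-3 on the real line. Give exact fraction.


Step 1: (z1-z3)(z2-z4) = (-16) * 9 = -144
Step 2: (z1-z4)(z2-z3) = (-3) * (-4) = 12
Step 3: Cross-ratio = -144/12 = -12

-12


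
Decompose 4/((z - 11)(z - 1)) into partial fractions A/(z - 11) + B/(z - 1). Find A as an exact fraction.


Step 1: Multiply both sides by (z - 11) and set z = 11
Step 2: A = 4 / (11 - 1)
Step 3: A = 4 / 10
Step 4: A = 2/5

2/5


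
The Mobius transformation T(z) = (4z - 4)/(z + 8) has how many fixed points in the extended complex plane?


Step 1: Fixed points satisfy T(z) = z
Step 2: z^2 + 4z + 4 = 0
Step 3: Discriminant = 4^2 - 4*1*4 = 0
Step 4: Number of fixed points = 1

1


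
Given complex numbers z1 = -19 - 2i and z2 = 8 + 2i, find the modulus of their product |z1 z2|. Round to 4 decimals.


Step 1: |z1| = sqrt((-19)^2 + (-2)^2) = sqrt(365)
Step 2: |z2| = sqrt(8^2 + 2^2) = sqrt(68)
Step 3: |z1*z2| = |z1|*|z2| = sqrt(365) * sqrt(68) = sqrt(365 * 68) = sqrt(24820)
Step 4: = 157.5436

157.5436


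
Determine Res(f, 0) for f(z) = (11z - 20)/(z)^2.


Step 1: Pole of order 2 at z = 0
Step 2: Res = lim d/dz [(z)^2 * f(z)] as z -> 0
Step 3: (z)^2 * f(z) = 11z - 20
Step 4: d/dz[11z - 20] = 11

11


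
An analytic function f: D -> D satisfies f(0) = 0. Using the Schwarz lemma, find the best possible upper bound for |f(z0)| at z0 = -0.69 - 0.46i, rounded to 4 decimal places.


Step 1: Schwarz lemma: if f: D -> D is analytic with f(0) = 0, then |f(z)| <= |z| for all z in D, and this is sharp (f(z) = z).
Step 2: |z0|^2 = (-0.69)^2 + (-0.46)^2 = 0.6877
Step 3: |z0| = sqrt(0.6877) = 0.829277
Step 4: Best bound = |z0| = 0.8293

0.8293


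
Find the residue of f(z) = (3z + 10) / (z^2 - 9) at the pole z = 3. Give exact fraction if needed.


Step 1: Q(z) = z^2 - 9 = (z - 3)(z + 3)
Step 2: Q'(z) = 2z
Step 3: Q'(3) = 6, P(3) = 19
Step 4: Res = P(3)/Q'(3) = 19/6 = 19/6

19/6


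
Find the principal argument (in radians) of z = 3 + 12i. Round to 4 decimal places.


Step 1: z = 3 + 12i
Step 2: arg(z) = atan2(12, 3)
Step 3: arg(z) = 1.3258

1.3258


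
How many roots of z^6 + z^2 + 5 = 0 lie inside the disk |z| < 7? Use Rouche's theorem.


Step 1: On |z| = 7 the three terms have sizes |z^6| = 7^6 = 117649, |z^2| = 7^2 = 49, |5| = 5
Step 2: The dominant term is g(z) = z^6; let h(z) = z^2 + 5 so f = g + h
Step 3: On |z| = 7: |g| = 117649 and |h| <= 49 + 5 = 54
Step 4: Since 117649 > 54, |h| < |g| on |z| = 7, so by Rouche f has the same number of zeros as g inside |z| < 7
Step 5: g(z) = z^6 has 6 zeros (all at the origin) inside |z| < 7. Answer = 6

6


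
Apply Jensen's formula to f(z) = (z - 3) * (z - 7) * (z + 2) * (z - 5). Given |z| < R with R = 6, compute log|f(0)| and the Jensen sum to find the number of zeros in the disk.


Jensen's formula: (1/2pi)*integral log|f(Re^it)|dt = log|f(0)| + sum_{|a_k|<R} log(R/|a_k|)
Step 1: f(0) = (-3) * (-7) * 2 * (-5) = -210
Step 2: log|f(0)| = log|3| + log|7| + log|-2| + log|5| = 5.3471
Step 3: Zeros inside |z| < 6: 3, -2, 5
Step 4: Jensen sum = log(6/3) + log(6/2) + log(6/5) = 1.9741
Step 5: n(R) = number of terms in the Jensen sum = count of zeros inside |z| < 6 = 3

3


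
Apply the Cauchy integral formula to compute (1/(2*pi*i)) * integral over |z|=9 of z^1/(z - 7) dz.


Step 1: f(z) = z^1, a = 7 is inside |z| = 9
Step 2: By Cauchy integral formula: (1/(2pi*i)) * integral = f(a)
Step 3: f(7) = 7^1 = 7

7


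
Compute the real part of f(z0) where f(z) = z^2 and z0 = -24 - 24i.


Step 1: z0 = -24 - 24i
Step 2: z0^2 = (-24)^2 - (-24)^2 + 1152i
Step 3: real part = 576 - 576 = 0

0


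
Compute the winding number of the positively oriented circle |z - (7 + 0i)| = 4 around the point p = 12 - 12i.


Step 1: Center c = (7, 0), radius = 4
Step 2: |p - c|^2 = 5^2 + (-12)^2 = 169
Step 3: r^2 = 16
Step 4: |p-c| > r so winding number = 0

0


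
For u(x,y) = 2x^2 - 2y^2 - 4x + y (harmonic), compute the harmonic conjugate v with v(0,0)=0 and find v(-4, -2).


Step 1: v_x = -u_y = 4y - 1
Step 2: v_y = u_x = 4x - 4
Step 3: v = 4xy - x - 4y + C
Step 4: v(0,0) = 0 => C = 0
Step 5: v(-4, -2) = 44

44


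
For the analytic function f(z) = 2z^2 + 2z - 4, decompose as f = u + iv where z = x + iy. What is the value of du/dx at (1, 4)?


Step 1: f(z) = 2(x+iy)^2 + 2(x+iy) - 4
Step 2: u = 2(x^2 - y^2) + 2x - 4
Step 3: u_x = 4x + 2
Step 4: At (1, 4): u_x = 4 + 2 = 6

6


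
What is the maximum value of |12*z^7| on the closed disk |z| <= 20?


Step 1: On |z| = 20, |f(z)| = 12 * |z|^7 = 12 * 20^7
Step 2: By maximum modulus principle, maximum is on boundary.
Step 3: Maximum = 12 * 1280000000 = 15360000000

15360000000


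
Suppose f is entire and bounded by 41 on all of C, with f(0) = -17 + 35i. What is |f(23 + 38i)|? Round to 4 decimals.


Step 1: By Liouville's theorem, a bounded entire function is constant.
Step 2: f(z) = f(0) = -17 + 35i for all z.
Step 3: |f(w)| = |-17 + 35i| = sqrt(289 + 1225)
Step 4: = 38.9102

38.9102


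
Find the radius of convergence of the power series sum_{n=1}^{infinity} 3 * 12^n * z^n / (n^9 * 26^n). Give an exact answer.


Step 1: General term a_n = 3 * 12^n / (n^9 * 26^n)
Step 2: By the root test, |a_n|^(1/n) = 3^(1/n) * 12 / (n^(9/n) * 26) -> 12/26 as n -> infinity (since 3^(1/n) -> 1 and n^(9/n) -> 1)
Step 3: R = 1/lim|a_n|^(1/n) = 26/12 = 13/6

13/6


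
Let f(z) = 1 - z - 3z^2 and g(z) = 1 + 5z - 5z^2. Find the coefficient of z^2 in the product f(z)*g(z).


Step 1: z^2 term in f*g comes from: (1)*(-5z^2) + (-z)*(5z) + (-3z^2)*(1)
Step 2: = -5 - 5 - 3
Step 3: = -13

-13


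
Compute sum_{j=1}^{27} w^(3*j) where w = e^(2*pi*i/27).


Step 1: The sum sum_{j=1}^{n} w^(k*j) equals n if n | k, else 0.
Step 2: Here n = 27, k = 3
Step 3: Does n divide k? 27 | 3 -> False
Step 4: Sum = 0

0


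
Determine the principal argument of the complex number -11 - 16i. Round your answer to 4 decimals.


Step 1: z = -11 - 16i
Step 2: arg(z) = atan2(-16, -11)
Step 3: arg(z) = -2.1731

-2.1731


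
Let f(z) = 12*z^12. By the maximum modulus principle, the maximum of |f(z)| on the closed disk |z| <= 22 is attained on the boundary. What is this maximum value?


Step 1: On |z| = 22, |f(z)| = 12 * |z|^12 = 12 * 22^12
Step 2: By maximum modulus principle, maximum is on boundary.
Step 3: Maximum = 12 * 12855002631049216 = 154260031572590592

154260031572590592


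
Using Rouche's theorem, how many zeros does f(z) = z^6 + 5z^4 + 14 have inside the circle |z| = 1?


Step 1: On |z| = 1 the three terms have sizes |z^6| = 1^6 = 1, |5z^4| = 5*1^4 = 5, |14| = 14
Step 2: The dominant term is g(z) = 14; let h(z) = z^6 + 5z^4 so f = g + h
Step 3: On |z| = 1: |g| = 14 and |h| <= 1 + 5 = 6
Step 4: Since 14 > 6, |h| < |g| on |z| = 1, so by Rouche f has the same number of zeros as g inside |z| < 1
Step 5: g(z) = 14 is a nonzero constant with no zeros inside |z| < 1. Answer = 0

0


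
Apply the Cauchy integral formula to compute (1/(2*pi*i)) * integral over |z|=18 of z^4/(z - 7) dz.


Step 1: f(z) = z^4, a = 7 is inside |z| = 18
Step 2: By Cauchy integral formula: (1/(2pi*i)) * integral = f(a)
Step 3: f(7) = 7^4 = 2401

2401


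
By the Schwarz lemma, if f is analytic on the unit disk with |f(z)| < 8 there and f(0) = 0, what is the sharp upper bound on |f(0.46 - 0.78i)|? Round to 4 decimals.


Step 1: g = f/8 maps D -> D with g(0) = 0, so by the Schwarz lemma |g(z)| <= |z|, i.e. |f(z)| <= 8|z|; this is sharp (f(z) = 8z).
Step 2: |z0|^2 = 0.46^2 + (-0.78)^2 = 0.82
Step 3: |z0| = sqrt(0.82) = 0.905539
Step 4: Best bound = 8 * |z0| = 8 * 0.905539 = 7.2443

7.2443


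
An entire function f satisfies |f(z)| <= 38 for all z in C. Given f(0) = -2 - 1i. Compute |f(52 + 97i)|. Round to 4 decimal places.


Step 1: By Liouville's theorem, a bounded entire function is constant.
Step 2: f(z) = f(0) = -2 - 1i for all z.
Step 3: |f(w)| = |-2 - 1i| = sqrt(4 + 1)
Step 4: = 2.2361

2.2361


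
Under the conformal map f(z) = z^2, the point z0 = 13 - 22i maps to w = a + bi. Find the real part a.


Step 1: z0 = 13 - 22i
Step 2: z0^2 = 13^2 - (-22)^2 - 572i
Step 3: real part = 169 - 484 = -315

-315


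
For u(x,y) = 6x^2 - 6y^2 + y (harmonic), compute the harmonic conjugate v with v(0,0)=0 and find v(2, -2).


Step 1: v_x = -u_y = 12y - 1
Step 2: v_y = u_x = 12x + 0
Step 3: v = 12xy - x + C
Step 4: v(0,0) = 0 => C = 0
Step 5: v(2, -2) = -50

-50


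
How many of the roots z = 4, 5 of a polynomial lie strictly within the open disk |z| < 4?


Step 1: Check each root:
  z = 4: |4| = 4 >= 4
  z = 5: |5| = 5 >= 4
Step 2: Count = 0

0


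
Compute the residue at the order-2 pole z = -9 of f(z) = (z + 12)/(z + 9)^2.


Step 1: Pole of order 2 at z = -9
Step 2: Res = lim d/dz [(z + 9)^2 * f(z)] as z -> -9
Step 3: (z + 9)^2 * f(z) = z + 12
Step 4: d/dz[z + 12] = 1

1


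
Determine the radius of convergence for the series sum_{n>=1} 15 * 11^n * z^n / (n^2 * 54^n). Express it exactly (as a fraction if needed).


Step 1: General term a_n = 15 * 11^n / (n^2 * 54^n)
Step 2: By the root test, |a_n|^(1/n) = 15^(1/n) * 11 / (n^(2/n) * 54) -> 11/54 as n -> infinity (since 15^(1/n) -> 1 and n^(2/n) -> 1)
Step 3: R = 1/lim|a_n|^(1/n) = 54/11

54/11


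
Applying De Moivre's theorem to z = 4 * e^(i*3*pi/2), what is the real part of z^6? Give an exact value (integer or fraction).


Step 1: By De Moivre's theorem, z^6 = 4^6 * e^(i*6*3*pi/2) = 4096 * (cos(9*pi) + i*sin(9*pi))
Step 2: |z|^6 = 4^6 = 4096
Step 3: Reduce the angle mod 2*pi: 9*pi - 8*pi = pi
Step 4: cos(pi) = -1
Step 5: Re(z^6) = 4096 * (-1) = -4096

-4096


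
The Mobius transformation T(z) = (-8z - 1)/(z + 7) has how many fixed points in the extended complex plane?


Step 1: Fixed points satisfy T(z) = z
Step 2: z^2 + 15z + 1 = 0
Step 3: Discriminant = 15^2 - 4*1*1 = 221
Step 4: Number of fixed points = 2

2


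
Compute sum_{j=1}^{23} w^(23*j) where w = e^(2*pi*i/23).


Step 1: The sum sum_{j=1}^{n} w^(k*j) equals n if n | k, else 0.
Step 2: Here n = 23, k = 23
Step 3: Does n divide k? 23 | 23 -> True
Step 4: Sum = 23

23


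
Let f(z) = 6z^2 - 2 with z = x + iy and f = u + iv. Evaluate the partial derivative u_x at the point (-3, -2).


Step 1: f(z) = 6(x+iy)^2 - 2
Step 2: u = 6(x^2 - y^2) - 2
Step 3: u_x = 12x + 0
Step 4: At (-3, -2): u_x = -36 + 0 = -36

-36


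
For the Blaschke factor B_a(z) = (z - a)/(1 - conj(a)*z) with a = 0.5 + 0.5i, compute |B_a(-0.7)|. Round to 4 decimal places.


Step 1: Numerator z0 - a = -0.7 - (0.5 + 0.5i) = -1.2 - 0.5i
Step 2: Denominator 1 - conj(a)*z0 = 1 - (0.5 - 0.5i)*(-0.7) = 1.35 - 0.35i
Step 3: |z0 - a|^2 = (-1.2)^2 + (-0.5)^2 = 1.69; |1 - conj(a)*z0|^2 = 1.35^2 + (-0.35)^2 = 1.945
Step 4: |B_a(-0.7)| = sqrt(1.69 / 1.945) = sqrt(0.868895)
Step 5: = 0.9321

0.9321


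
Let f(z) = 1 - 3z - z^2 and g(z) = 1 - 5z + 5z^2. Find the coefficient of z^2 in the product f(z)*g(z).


Step 1: z^2 term in f*g comes from: (1)*(5z^2) + (-3z)*(-5z) + (-z^2)*(1)
Step 2: = 5 + 15 - 1
Step 3: = 19

19


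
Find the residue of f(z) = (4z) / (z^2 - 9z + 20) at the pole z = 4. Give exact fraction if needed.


Step 1: Q(z) = z^2 - 9z + 20 = (z - 4)(z - 5)
Step 2: Q'(z) = 2z - 9
Step 3: Q'(4) = -1, P(4) = 16
Step 4: Res = P(4)/Q'(4) = 16/(-1) = -16

-16


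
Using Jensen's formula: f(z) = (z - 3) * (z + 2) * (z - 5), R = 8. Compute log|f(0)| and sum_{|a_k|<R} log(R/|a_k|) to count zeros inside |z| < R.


Jensen's formula: (1/2pi)*integral log|f(Re^it)|dt = log|f(0)| + sum_{|a_k|<R} log(R/|a_k|)
Step 1: f(0) = (-3) * 2 * (-5) = 30
Step 2: log|f(0)| = log|3| + log|-2| + log|5| = 3.4012
Step 3: Zeros inside |z| < 8: 3, -2, 5
Step 4: Jensen sum = log(8/3) + log(8/2) + log(8/5) = 2.8371
Step 5: n(R) = number of terms in the Jensen sum = count of zeros inside |z| < 8 = 3

3


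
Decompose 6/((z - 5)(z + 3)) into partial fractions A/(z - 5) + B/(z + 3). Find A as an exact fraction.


Step 1: Multiply both sides by (z - 5) and set z = 5
Step 2: A = 6 / (5 + 3)
Step 3: A = 6 / 8
Step 4: A = 3/4

3/4


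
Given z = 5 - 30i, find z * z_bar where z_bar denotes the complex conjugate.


Step 1: conj(z) = 5 + 30i
Step 2: z * conj(z) = 5^2 + (-30)^2
Step 3: = 25 + 900 = 925

925


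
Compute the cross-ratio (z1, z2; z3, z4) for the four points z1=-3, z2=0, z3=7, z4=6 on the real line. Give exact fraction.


Step 1: (z1-z3)(z2-z4) = (-10) * (-6) = 60
Step 2: (z1-z4)(z2-z3) = (-9) * (-7) = 63
Step 3: Cross-ratio = 60/63 = 20/21

20/21


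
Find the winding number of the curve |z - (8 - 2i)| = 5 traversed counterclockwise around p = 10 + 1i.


Step 1: Center c = (8, -2), radius = 5
Step 2: |p - c|^2 = 2^2 + 3^2 = 13
Step 3: r^2 = 25
Step 4: |p-c| < r so winding number = 1

1


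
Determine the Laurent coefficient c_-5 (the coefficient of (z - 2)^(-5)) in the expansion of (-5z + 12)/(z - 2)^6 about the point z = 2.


Step 1: Write the numerator in powers of (z - 2): -5z + 12 = -5(z - 2) + (-5*2 + 12) = -5(z - 2) + 2
Step 2: Divide by (z - 2)^6: f(z) = 2(z - 2)^(-6) - 5(z - 2)^(-5)
Step 3: This finite sum is the Laurent series of f about z = 2.
Step 4: Coefficient of (z - 2)^(-5) = coefficient of (z - 2) in the re-centred numerator = -5

-5


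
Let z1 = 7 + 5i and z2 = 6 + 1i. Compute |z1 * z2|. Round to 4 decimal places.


Step 1: |z1| = sqrt(7^2 + 5^2) = sqrt(74)
Step 2: |z2| = sqrt(6^2 + 1^2) = sqrt(37)
Step 3: |z1*z2| = |z1|*|z2| = sqrt(74) * sqrt(37) = sqrt(74 * 37) = sqrt(2738)
Step 4: = 52.3259

52.3259


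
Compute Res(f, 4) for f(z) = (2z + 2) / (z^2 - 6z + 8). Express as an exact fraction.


Step 1: Q(z) = z^2 - 6z + 8 = (z - 4)(z - 2)
Step 2: Q'(z) = 2z - 6
Step 3: Q'(4) = 2, P(4) = 10
Step 4: Res = P(4)/Q'(4) = 10/2 = 5

5


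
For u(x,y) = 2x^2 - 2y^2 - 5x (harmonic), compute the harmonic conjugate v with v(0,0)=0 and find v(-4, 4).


Step 1: v_x = -u_y = 4y + 0
Step 2: v_y = u_x = 4x - 5
Step 3: v = 4xy - 5y + C
Step 4: v(0,0) = 0 => C = 0
Step 5: v(-4, 4) = -84

-84


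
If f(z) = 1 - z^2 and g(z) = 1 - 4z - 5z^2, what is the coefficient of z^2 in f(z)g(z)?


Step 1: z^2 term in f*g comes from: (1)*(-5z^2) + (0)*(-4z) + (-z^2)*(1)
Step 2: = -5 + 0 - 1
Step 3: = -6

-6


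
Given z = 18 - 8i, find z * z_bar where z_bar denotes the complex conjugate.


Step 1: conj(z) = 18 + 8i
Step 2: z * conj(z) = 18^2 + (-8)^2
Step 3: = 324 + 64 = 388

388


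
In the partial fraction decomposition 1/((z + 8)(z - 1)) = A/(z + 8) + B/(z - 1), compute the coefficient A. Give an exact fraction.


Step 1: Multiply both sides by (z + 8) and set z = -8
Step 2: A = 1 / (-8 - 1)
Step 3: A = 1 / (-9)
Step 4: A = -1/9

-1/9


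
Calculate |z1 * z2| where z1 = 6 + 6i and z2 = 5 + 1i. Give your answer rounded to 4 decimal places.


Step 1: |z1| = sqrt(6^2 + 6^2) = sqrt(72)
Step 2: |z2| = sqrt(5^2 + 1^2) = sqrt(26)
Step 3: |z1*z2| = |z1|*|z2| = sqrt(72) * sqrt(26) = sqrt(72 * 26) = sqrt(1872)
Step 4: = 43.2666

43.2666


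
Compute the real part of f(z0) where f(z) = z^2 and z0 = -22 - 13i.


Step 1: z0 = -22 - 13i
Step 2: z0^2 = (-22)^2 - (-13)^2 + 572i
Step 3: real part = 484 - 169 = 315

315


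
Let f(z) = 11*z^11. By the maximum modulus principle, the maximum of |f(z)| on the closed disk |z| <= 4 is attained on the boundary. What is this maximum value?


Step 1: On |z| = 4, |f(z)| = 11 * |z|^11 = 11 * 4^11
Step 2: By maximum modulus principle, maximum is on boundary.
Step 3: Maximum = 11 * 4194304 = 46137344

46137344


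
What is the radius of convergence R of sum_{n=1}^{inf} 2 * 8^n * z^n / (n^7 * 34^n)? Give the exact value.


Step 1: General term a_n = 2 * 8^n / (n^7 * 34^n)
Step 2: By the root test, |a_n|^(1/n) = 2^(1/n) * 8 / (n^(7/n) * 34) -> 8/34 as n -> infinity (since 2^(1/n) -> 1 and n^(7/n) -> 1)
Step 3: R = 1/lim|a_n|^(1/n) = 34/8 = 17/4

17/4


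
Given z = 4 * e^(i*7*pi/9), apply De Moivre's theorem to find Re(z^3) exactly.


Step 1: By De Moivre's theorem, z^3 = 4^3 * e^(i*3*7*pi/9) = 64 * (cos(7*pi/3) + i*sin(7*pi/3))
Step 2: |z|^3 = 4^3 = 64
Step 3: Reduce the angle mod 2*pi: 7*pi/3 - 2*pi = pi/3
Step 4: cos(pi/3) = 1/2
Step 5: Re(z^3) = 64 * 1/2 = 32

32


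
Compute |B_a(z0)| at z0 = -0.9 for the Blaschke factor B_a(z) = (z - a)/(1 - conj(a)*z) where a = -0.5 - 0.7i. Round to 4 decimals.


Step 1: Numerator z0 - a = -0.9 - (-0.5 - 0.7i) = -0.4 + 0.7i
Step 2: Denominator 1 - conj(a)*z0 = 1 - (-0.5 + 0.7i)*(-0.9) = 0.55 + 0.63i
Step 3: |z0 - a|^2 = (-0.4)^2 + 0.7^2 = 0.65; |1 - conj(a)*z0|^2 = 0.55^2 + 0.63^2 = 0.6994
Step 4: |B_a(-0.9)| = sqrt(0.65 / 0.6994) = sqrt(0.929368)
Step 5: = 0.964

0.964


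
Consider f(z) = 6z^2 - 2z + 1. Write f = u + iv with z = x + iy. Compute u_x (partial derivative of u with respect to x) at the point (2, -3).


Step 1: f(z) = 6(x+iy)^2 - 2(x+iy) + 1
Step 2: u = 6(x^2 - y^2) - 2x + 1
Step 3: u_x = 12x - 2
Step 4: At (2, -3): u_x = 24 - 2 = 22

22


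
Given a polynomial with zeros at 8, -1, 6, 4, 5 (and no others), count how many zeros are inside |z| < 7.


Step 1: Check each root:
  z = 8: |8| = 8 >= 7
  z = -1: |-1| = 1 < 7
  z = 6: |6| = 6 < 7
  z = 4: |4| = 4 < 7
  z = 5: |5| = 5 < 7
Step 2: Count = 4

4


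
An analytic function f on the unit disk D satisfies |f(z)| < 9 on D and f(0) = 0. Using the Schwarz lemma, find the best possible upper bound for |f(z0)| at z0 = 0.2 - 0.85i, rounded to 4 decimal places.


Step 1: g = f/9 maps D -> D with g(0) = 0, so by the Schwarz lemma |g(z)| <= |z|, i.e. |f(z)| <= 9|z|; this is sharp (f(z) = 9z).
Step 2: |z0|^2 = 0.2^2 + (-0.85)^2 = 0.7625
Step 3: |z0| = sqrt(0.7625) = 0.873212
Step 4: Best bound = 9 * |z0| = 9 * 0.873212 = 7.8589

7.8589


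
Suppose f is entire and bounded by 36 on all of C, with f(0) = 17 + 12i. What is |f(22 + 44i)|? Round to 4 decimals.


Step 1: By Liouville's theorem, a bounded entire function is constant.
Step 2: f(z) = f(0) = 17 + 12i for all z.
Step 3: |f(w)| = |17 + 12i| = sqrt(289 + 144)
Step 4: = 20.8087

20.8087


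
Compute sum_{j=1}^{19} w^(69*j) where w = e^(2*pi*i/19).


Step 1: The sum sum_{j=1}^{n} w^(k*j) equals n if n | k, else 0.
Step 2: Here n = 19, k = 69
Step 3: Does n divide k? 19 | 69 -> False
Step 4: Sum = 0

0


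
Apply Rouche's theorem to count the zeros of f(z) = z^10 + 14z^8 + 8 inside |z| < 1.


Step 1: On |z| = 1 the three terms have sizes |z^10| = 1^10 = 1, |14z^8| = 14*1^8 = 14, |8| = 8
Step 2: The dominant term is g(z) = 14z^8; let h(z) = z^10 + 8 so f = g + h
Step 3: On |z| = 1: |g| = 14 and |h| <= 1 + 8 = 9
Step 4: Since 14 > 9, |h| < |g| on |z| = 1, so by Rouche f has the same number of zeros as g inside |z| < 1
Step 5: g(z) = 14z^8 has 8 zeros (at the origin, multiplicity 8) inside |z| < 1. Answer = 8

8


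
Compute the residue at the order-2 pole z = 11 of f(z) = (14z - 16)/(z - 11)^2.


Step 1: Pole of order 2 at z = 11
Step 2: Res = lim d/dz [(z - 11)^2 * f(z)] as z -> 11
Step 3: (z - 11)^2 * f(z) = 14z - 16
Step 4: d/dz[14z - 16] = 14

14


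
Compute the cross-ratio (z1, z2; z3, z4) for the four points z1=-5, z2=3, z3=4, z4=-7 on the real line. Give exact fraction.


Step 1: (z1-z3)(z2-z4) = (-9) * 10 = -90
Step 2: (z1-z4)(z2-z3) = 2 * (-1) = -2
Step 3: Cross-ratio = 90/2 = 45

45


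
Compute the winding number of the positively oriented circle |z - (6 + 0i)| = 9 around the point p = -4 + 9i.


Step 1: Center c = (6, 0), radius = 9
Step 2: |p - c|^2 = (-10)^2 + 9^2 = 181
Step 3: r^2 = 81
Step 4: |p-c| > r so winding number = 0

0


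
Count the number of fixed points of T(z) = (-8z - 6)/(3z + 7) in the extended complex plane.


Step 1: Fixed points satisfy T(z) = z
Step 2: 3z^2 + 15z + 6 = 0
Step 3: Discriminant = 15^2 - 4*3*6 = 153
Step 4: Number of fixed points = 2

2


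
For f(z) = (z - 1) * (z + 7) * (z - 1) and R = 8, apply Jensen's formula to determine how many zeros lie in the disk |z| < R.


Jensen's formula: (1/2pi)*integral log|f(Re^it)|dt = log|f(0)| + sum_{|a_k|<R} log(R/|a_k|)
Step 1: f(0) = (-1) * 7 * (-1) = 7
Step 2: log|f(0)| = log|1| + log|-7| + log|1| = 1.9459
Step 3: Zeros inside |z| < 8: 1, -7, 1
Step 4: Jensen sum = log(8/1) + log(8/7) + log(8/1) = 4.2924
Step 5: n(R) = number of terms in the Jensen sum = count of zeros inside |z| < 8 = 3

3


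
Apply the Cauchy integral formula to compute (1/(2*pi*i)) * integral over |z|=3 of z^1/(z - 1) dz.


Step 1: f(z) = z^1, a = 1 is inside |z| = 3
Step 2: By Cauchy integral formula: (1/(2pi*i)) * integral = f(a)
Step 3: f(1) = 1^1 = 1

1


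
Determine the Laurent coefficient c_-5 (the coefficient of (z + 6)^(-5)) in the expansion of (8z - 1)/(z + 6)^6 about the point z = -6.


Step 1: Write the numerator in powers of (z + 6): 8z - 1 = 8(z + 6) + (8*(-6) - 1) = 8(z + 6) - 49
Step 2: Divide by (z + 6)^6: f(z) = -49(z + 6)^(-6) + 8(z + 6)^(-5)
Step 3: This finite sum is the Laurent series of f about z = -6.
Step 4: Coefficient of (z + 6)^(-5) = coefficient of (z + 6) in the re-centred numerator = 8

8


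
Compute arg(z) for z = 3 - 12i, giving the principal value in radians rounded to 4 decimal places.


Step 1: z = 3 - 12i
Step 2: arg(z) = atan2(-12, 3)
Step 3: arg(z) = -1.3258

-1.3258


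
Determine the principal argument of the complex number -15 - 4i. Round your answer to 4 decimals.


Step 1: z = -15 - 4i
Step 2: arg(z) = atan2(-4, -15)
Step 3: arg(z) = -2.881

-2.881


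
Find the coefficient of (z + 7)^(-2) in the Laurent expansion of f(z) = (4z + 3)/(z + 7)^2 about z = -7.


Step 1: Write the numerator in powers of (z + 7): 4z + 3 = 4(z + 7) + (4*(-7) + 3) = 4(z + 7) - 25
Step 2: Divide by (z + 7)^2: f(z) = -25(z + 7)^(-2) + 4(z + 7)^(-1)
Step 3: This finite sum is the Laurent series of f about z = -7.
Step 4: Coefficient of (z + 7)^(-2) = 4*(-7) + 3 = -25

-25


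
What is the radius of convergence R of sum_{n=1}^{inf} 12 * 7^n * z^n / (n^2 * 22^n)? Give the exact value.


Step 1: General term a_n = 12 * 7^n / (n^2 * 22^n)
Step 2: By the root test, |a_n|^(1/n) = 12^(1/n) * 7 / (n^(2/n) * 22) -> 7/22 as n -> infinity (since 12^(1/n) -> 1 and n^(2/n) -> 1)
Step 3: R = 1/lim|a_n|^(1/n) = 22/7

22/7


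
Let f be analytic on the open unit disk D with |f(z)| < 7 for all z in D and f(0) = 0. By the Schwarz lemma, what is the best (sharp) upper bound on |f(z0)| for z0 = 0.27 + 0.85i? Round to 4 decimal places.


Step 1: g = f/7 maps D -> D with g(0) = 0, so by the Schwarz lemma |g(z)| <= |z|, i.e. |f(z)| <= 7|z|; this is sharp (f(z) = 7z).
Step 2: |z0|^2 = 0.27^2 + 0.85^2 = 0.7954
Step 3: |z0| = sqrt(0.7954) = 0.891852
Step 4: Best bound = 7 * |z0| = 7 * 0.891852 = 6.243

6.243


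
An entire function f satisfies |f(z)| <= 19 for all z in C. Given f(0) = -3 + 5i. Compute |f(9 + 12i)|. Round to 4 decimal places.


Step 1: By Liouville's theorem, a bounded entire function is constant.
Step 2: f(z) = f(0) = -3 + 5i for all z.
Step 3: |f(w)| = |-3 + 5i| = sqrt(9 + 25)
Step 4: = 5.831

5.831


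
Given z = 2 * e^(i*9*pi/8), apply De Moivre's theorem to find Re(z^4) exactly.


Step 1: By De Moivre's theorem, z^4 = 2^4 * e^(i*4*9*pi/8) = 16 * (cos(9*pi/2) + i*sin(9*pi/2))
Step 2: |z|^4 = 2^4 = 16
Step 3: Reduce the angle mod 2*pi: 9*pi/2 - 4*pi = pi/2
Step 4: cos(pi/2) = 0
Step 5: Re(z^4) = 16 * 0 = 0

0


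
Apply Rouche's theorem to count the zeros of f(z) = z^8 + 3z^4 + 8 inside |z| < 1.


Step 1: On |z| = 1 the three terms have sizes |z^8| = 1^8 = 1, |3z^4| = 3*1^4 = 3, |8| = 8
Step 2: The dominant term is g(z) = 8; let h(z) = z^8 + 3z^4 so f = g + h
Step 3: On |z| = 1: |g| = 8 and |h| <= 1 + 3 = 4
Step 4: Since 8 > 4, |h| < |g| on |z| = 1, so by Rouche f has the same number of zeros as g inside |z| < 1
Step 5: g(z) = 8 is a nonzero constant with no zeros inside |z| < 1. Answer = 0

0


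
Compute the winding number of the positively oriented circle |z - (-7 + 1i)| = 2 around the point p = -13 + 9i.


Step 1: Center c = (-7, 1), radius = 2
Step 2: |p - c|^2 = (-6)^2 + 8^2 = 100
Step 3: r^2 = 4
Step 4: |p-c| > r so winding number = 0

0


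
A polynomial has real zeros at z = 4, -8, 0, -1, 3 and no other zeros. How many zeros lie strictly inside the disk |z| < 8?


Step 1: Check each root:
  z = 4: |4| = 4 < 8
  z = -8: |-8| = 8 >= 8
  z = 0: |0| = 0 < 8
  z = -1: |-1| = 1 < 8
  z = 3: |3| = 3 < 8
Step 2: Count = 4

4


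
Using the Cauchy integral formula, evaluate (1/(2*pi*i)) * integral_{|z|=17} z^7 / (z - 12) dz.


Step 1: f(z) = z^7, a = 12 is inside |z| = 17
Step 2: By Cauchy integral formula: (1/(2pi*i)) * integral = f(a)
Step 3: f(12) = 12^7 = 35831808

35831808


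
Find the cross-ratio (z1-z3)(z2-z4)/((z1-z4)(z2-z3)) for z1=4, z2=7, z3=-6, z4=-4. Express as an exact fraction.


Step 1: (z1-z3)(z2-z4) = 10 * 11 = 110
Step 2: (z1-z4)(z2-z3) = 8 * 13 = 104
Step 3: Cross-ratio = 110/104 = 55/52

55/52


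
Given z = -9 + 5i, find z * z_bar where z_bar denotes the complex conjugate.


Step 1: conj(z) = -9 - 5i
Step 2: z * conj(z) = (-9)^2 + 5^2
Step 3: = 81 + 25 = 106

106


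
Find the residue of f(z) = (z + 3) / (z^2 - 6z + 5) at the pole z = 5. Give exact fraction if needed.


Step 1: Q(z) = z^2 - 6z + 5 = (z - 5)(z - 1)
Step 2: Q'(z) = 2z - 6
Step 3: Q'(5) = 4, P(5) = 8
Step 4: Res = P(5)/Q'(5) = 8/4 = 2

2


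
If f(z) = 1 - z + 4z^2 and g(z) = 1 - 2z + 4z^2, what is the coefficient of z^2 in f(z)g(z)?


Step 1: z^2 term in f*g comes from: (1)*(4z^2) + (-z)*(-2z) + (4z^2)*(1)
Step 2: = 4 + 2 + 4
Step 3: = 10

10


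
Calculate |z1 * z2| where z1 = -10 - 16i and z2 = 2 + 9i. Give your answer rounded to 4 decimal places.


Step 1: |z1| = sqrt((-10)^2 + (-16)^2) = sqrt(356)
Step 2: |z2| = sqrt(2^2 + 9^2) = sqrt(85)
Step 3: |z1*z2| = |z1|*|z2| = sqrt(356) * sqrt(85) = sqrt(356 * 85) = sqrt(30260)
Step 4: = 173.954

173.954


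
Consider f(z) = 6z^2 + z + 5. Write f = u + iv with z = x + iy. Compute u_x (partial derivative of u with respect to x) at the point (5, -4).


Step 1: f(z) = 6(x+iy)^2 + (x+iy) + 5
Step 2: u = 6(x^2 - y^2) + x + 5
Step 3: u_x = 12x + 1
Step 4: At (5, -4): u_x = 60 + 1 = 61

61


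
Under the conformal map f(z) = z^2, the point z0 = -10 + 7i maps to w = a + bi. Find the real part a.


Step 1: z0 = -10 + 7i
Step 2: z0^2 = (-10)^2 - 7^2 - 140i
Step 3: real part = 100 - 49 = 51

51


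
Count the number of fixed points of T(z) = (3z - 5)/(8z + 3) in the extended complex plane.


Step 1: Fixed points satisfy T(z) = z
Step 2: 8z^2 + 5 = 0
Step 3: Discriminant = 0^2 - 4*8*5 = -160
Step 4: Number of fixed points = 2

2


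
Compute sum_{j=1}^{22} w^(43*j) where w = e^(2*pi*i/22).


Step 1: The sum sum_{j=1}^{n} w^(k*j) equals n if n | k, else 0.
Step 2: Here n = 22, k = 43
Step 3: Does n divide k? 22 | 43 -> False
Step 4: Sum = 0

0


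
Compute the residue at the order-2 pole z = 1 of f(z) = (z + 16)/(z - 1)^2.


Step 1: Pole of order 2 at z = 1
Step 2: Res = lim d/dz [(z - 1)^2 * f(z)] as z -> 1
Step 3: (z - 1)^2 * f(z) = z + 16
Step 4: d/dz[z + 16] = 1

1


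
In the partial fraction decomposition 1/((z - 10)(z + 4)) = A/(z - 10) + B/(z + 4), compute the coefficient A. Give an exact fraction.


Step 1: Multiply both sides by (z - 10) and set z = 10
Step 2: A = 1 / (10 + 4)
Step 3: A = 1 / 14
Step 4: A = 1/14

1/14


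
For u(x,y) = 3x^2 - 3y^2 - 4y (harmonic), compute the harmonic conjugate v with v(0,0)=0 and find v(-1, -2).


Step 1: v_x = -u_y = 6y + 4
Step 2: v_y = u_x = 6x + 0
Step 3: v = 6xy + 4x + C
Step 4: v(0,0) = 0 => C = 0
Step 5: v(-1, -2) = 8

8


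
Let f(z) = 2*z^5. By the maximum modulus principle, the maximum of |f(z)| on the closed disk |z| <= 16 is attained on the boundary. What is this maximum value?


Step 1: On |z| = 16, |f(z)| = 2 * |z|^5 = 2 * 16^5
Step 2: By maximum modulus principle, maximum is on boundary.
Step 3: Maximum = 2 * 1048576 = 2097152

2097152


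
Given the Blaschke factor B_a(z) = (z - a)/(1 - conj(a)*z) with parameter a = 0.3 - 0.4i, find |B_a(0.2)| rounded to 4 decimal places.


Step 1: Numerator z0 - a = 0.2 - (0.3 - 0.4i) = -0.1 + 0.4i
Step 2: Denominator 1 - conj(a)*z0 = 1 - (0.3 + 0.4i)*0.2 = 0.94 - 0.08i
Step 3: |z0 - a|^2 = (-0.1)^2 + 0.4^2 = 0.17; |1 - conj(a)*z0|^2 = 0.94^2 + (-0.08)^2 = 0.89
Step 4: |B_a(0.2)| = sqrt(0.17 / 0.89) = sqrt(0.191011)
Step 5: = 0.437

0.437


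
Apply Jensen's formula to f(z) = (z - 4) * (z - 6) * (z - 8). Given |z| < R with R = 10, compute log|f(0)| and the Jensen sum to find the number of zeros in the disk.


Jensen's formula: (1/2pi)*integral log|f(Re^it)|dt = log|f(0)| + sum_{|a_k|<R} log(R/|a_k|)
Step 1: f(0) = (-4) * (-6) * (-8) = -192
Step 2: log|f(0)| = log|4| + log|6| + log|8| = 5.2575
Step 3: Zeros inside |z| < 10: 4, 6, 8
Step 4: Jensen sum = log(10/4) + log(10/6) + log(10/8) = 1.6503
Step 5: n(R) = number of terms in the Jensen sum = count of zeros inside |z| < 10 = 3

3


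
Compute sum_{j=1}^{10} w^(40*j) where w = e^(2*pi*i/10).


Step 1: The sum sum_{j=1}^{n} w^(k*j) equals n if n | k, else 0.
Step 2: Here n = 10, k = 40
Step 3: Does n divide k? 10 | 40 -> True
Step 4: Sum = 10

10


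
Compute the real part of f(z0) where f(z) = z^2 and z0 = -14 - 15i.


Step 1: z0 = -14 - 15i
Step 2: z0^2 = (-14)^2 - (-15)^2 + 420i
Step 3: real part = 196 - 225 = -29

-29


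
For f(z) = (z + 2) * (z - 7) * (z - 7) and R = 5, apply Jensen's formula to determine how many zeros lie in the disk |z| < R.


Jensen's formula: (1/2pi)*integral log|f(Re^it)|dt = log|f(0)| + sum_{|a_k|<R} log(R/|a_k|)
Step 1: f(0) = 2 * (-7) * (-7) = 98
Step 2: log|f(0)| = log|-2| + log|7| + log|7| = 4.585
Step 3: Zeros inside |z| < 5: -2
Step 4: Jensen sum = log(5/2) = 0.9163
Step 5: n(R) = number of terms in the Jensen sum = count of zeros inside |z| < 5 = 1

1


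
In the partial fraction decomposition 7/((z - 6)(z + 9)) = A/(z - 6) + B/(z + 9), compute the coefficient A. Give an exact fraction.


Step 1: Multiply both sides by (z - 6) and set z = 6
Step 2: A = 7 / (6 + 9)
Step 3: A = 7 / 15
Step 4: A = 7/15

7/15


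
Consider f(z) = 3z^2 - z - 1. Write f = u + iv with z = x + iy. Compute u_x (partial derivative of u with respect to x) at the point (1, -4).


Step 1: f(z) = 3(x+iy)^2 - (x+iy) - 1
Step 2: u = 3(x^2 - y^2) - x - 1
Step 3: u_x = 6x - 1
Step 4: At (1, -4): u_x = 6 - 1 = 5

5


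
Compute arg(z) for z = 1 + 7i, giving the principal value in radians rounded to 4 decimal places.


Step 1: z = 1 + 7i
Step 2: arg(z) = atan2(7, 1)
Step 3: arg(z) = 1.4289

1.4289


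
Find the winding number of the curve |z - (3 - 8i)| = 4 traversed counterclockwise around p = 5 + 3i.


Step 1: Center c = (3, -8), radius = 4
Step 2: |p - c|^2 = 2^2 + 11^2 = 125
Step 3: r^2 = 16
Step 4: |p-c| > r so winding number = 0

0


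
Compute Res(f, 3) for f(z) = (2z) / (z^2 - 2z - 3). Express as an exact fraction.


Step 1: Q(z) = z^2 - 2z - 3 = (z - 3)(z + 1)
Step 2: Q'(z) = 2z - 2
Step 3: Q'(3) = 4, P(3) = 6
Step 4: Res = P(3)/Q'(3) = 6/4 = 3/2

3/2


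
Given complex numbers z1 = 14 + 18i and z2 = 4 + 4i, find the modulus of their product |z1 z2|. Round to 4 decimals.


Step 1: |z1| = sqrt(14^2 + 18^2) = sqrt(520)
Step 2: |z2| = sqrt(4^2 + 4^2) = sqrt(32)
Step 3: |z1*z2| = |z1|*|z2| = sqrt(520) * sqrt(32) = sqrt(520 * 32) = sqrt(16640)
Step 4: = 128.9961

128.9961


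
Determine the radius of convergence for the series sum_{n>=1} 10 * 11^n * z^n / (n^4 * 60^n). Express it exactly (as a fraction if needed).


Step 1: General term a_n = 10 * 11^n / (n^4 * 60^n)
Step 2: By the root test, |a_n|^(1/n) = 10^(1/n) * 11 / (n^(4/n) * 60) -> 11/60 as n -> infinity (since 10^(1/n) -> 1 and n^(4/n) -> 1)
Step 3: R = 1/lim|a_n|^(1/n) = 60/11

60/11


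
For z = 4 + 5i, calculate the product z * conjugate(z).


Step 1: conj(z) = 4 - 5i
Step 2: z * conj(z) = 4^2 + 5^2
Step 3: = 16 + 25 = 41

41


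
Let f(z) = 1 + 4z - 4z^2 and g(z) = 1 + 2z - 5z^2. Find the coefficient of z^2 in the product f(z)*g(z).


Step 1: z^2 term in f*g comes from: (1)*(-5z^2) + (4z)*(2z) + (-4z^2)*(1)
Step 2: = -5 + 8 - 4
Step 3: = -1

-1


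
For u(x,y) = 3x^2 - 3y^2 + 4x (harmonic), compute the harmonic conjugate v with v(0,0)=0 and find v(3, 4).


Step 1: v_x = -u_y = 6y + 0
Step 2: v_y = u_x = 6x + 4
Step 3: v = 6xy + 4y + C
Step 4: v(0,0) = 0 => C = 0
Step 5: v(3, 4) = 88

88


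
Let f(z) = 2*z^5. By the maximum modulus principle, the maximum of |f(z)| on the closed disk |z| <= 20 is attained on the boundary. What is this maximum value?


Step 1: On |z| = 20, |f(z)| = 2 * |z|^5 = 2 * 20^5
Step 2: By maximum modulus principle, maximum is on boundary.
Step 3: Maximum = 2 * 3200000 = 6400000

6400000


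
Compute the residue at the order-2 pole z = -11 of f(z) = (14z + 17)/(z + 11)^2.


Step 1: Pole of order 2 at z = -11
Step 2: Res = lim d/dz [(z + 11)^2 * f(z)] as z -> -11
Step 3: (z + 11)^2 * f(z) = 14z + 17
Step 4: d/dz[14z + 17] = 14

14


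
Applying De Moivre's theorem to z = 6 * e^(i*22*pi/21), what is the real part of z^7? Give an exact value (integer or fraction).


Step 1: By De Moivre's theorem, z^7 = 6^7 * e^(i*7*22*pi/21) = 279936 * (cos(22*pi/3) + i*sin(22*pi/3))
Step 2: |z|^7 = 6^7 = 279936
Step 3: Reduce the angle mod 2*pi: 22*pi/3 - 6*pi = 4*pi/3
Step 4: cos(4*pi/3) = -1/2
Step 5: Re(z^7) = 279936 * (-1/2) = -139968

-139968


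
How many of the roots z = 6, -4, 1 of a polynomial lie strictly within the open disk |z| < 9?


Step 1: Check each root:
  z = 6: |6| = 6 < 9
  z = -4: |-4| = 4 < 9
  z = 1: |1| = 1 < 9
Step 2: Count = 3

3


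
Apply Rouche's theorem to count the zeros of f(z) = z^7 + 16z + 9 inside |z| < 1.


Step 1: On |z| = 1 the three terms have sizes |z^7| = 1^7 = 1, |16z| = 16*1 = 16, |9| = 9
Step 2: The dominant term is g(z) = 16z; let h(z) = z^7 + 9 so f = g + h
Step 3: On |z| = 1: |g| = 16 and |h| <= 1 + 9 = 10
Step 4: Since 16 > 10, |h| < |g| on |z| = 1, so by Rouche f has the same number of zeros as g inside |z| < 1
Step 5: g(z) = 16z has 1 zero (at the origin, multiplicity 1) inside |z| < 1. Answer = 1

1


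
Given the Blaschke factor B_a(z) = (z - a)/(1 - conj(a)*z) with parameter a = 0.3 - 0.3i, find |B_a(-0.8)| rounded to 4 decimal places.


Step 1: Numerator z0 - a = -0.8 - (0.3 - 0.3i) = -1.1 + 0.3i
Step 2: Denominator 1 - conj(a)*z0 = 1 - (0.3 + 0.3i)*(-0.8) = 1.24 + 0.24i
Step 3: |z0 - a|^2 = (-1.1)^2 + 0.3^2 = 1.3; |1 - conj(a)*z0|^2 = 1.24^2 + 0.24^2 = 1.5952
Step 4: |B_a(-0.8)| = sqrt(1.3 / 1.5952) = sqrt(0.814945)
Step 5: = 0.9027

0.9027


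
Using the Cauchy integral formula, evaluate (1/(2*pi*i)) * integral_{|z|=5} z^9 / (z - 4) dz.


Step 1: f(z) = z^9, a = 4 is inside |z| = 5
Step 2: By Cauchy integral formula: (1/(2pi*i)) * integral = f(a)
Step 3: f(4) = 4^9 = 262144

262144


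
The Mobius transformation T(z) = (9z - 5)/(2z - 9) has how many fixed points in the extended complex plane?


Step 1: Fixed points satisfy T(z) = z
Step 2: 2z^2 - 18z + 5 = 0
Step 3: Discriminant = (-18)^2 - 4*2*5 = 284
Step 4: Number of fixed points = 2

2


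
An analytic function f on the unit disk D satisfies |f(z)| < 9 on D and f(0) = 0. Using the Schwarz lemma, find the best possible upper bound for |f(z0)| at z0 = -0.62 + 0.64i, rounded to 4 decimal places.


Step 1: g = f/9 maps D -> D with g(0) = 0, so by the Schwarz lemma |g(z)| <= |z|, i.e. |f(z)| <= 9|z|; this is sharp (f(z) = 9z).
Step 2: |z0|^2 = (-0.62)^2 + 0.64^2 = 0.794
Step 3: |z0| = sqrt(0.794) = 0.891067
Step 4: Best bound = 9 * |z0| = 9 * 0.891067 = 8.0196

8.0196


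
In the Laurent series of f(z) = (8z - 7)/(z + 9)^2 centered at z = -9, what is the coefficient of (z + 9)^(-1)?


Step 1: Write the numerator in powers of (z + 9): 8z - 7 = 8(z + 9) + (8*(-9) - 7) = 8(z + 9) - 79
Step 2: Divide by (z + 9)^2: f(z) = -79(z + 9)^(-2) + 8(z + 9)^(-1)
Step 3: This finite sum is the Laurent series of f about z = -9.
Step 4: Coefficient of (z + 9)^(-1) = coefficient of (z + 9) in the re-centred numerator = 8

8


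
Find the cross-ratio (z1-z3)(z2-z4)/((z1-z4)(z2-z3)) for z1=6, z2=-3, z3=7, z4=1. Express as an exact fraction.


Step 1: (z1-z3)(z2-z4) = (-1) * (-4) = 4
Step 2: (z1-z4)(z2-z3) = 5 * (-10) = -50
Step 3: Cross-ratio = -4/50 = -2/25

-2/25


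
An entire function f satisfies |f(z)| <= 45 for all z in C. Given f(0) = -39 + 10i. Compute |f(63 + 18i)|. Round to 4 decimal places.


Step 1: By Liouville's theorem, a bounded entire function is constant.
Step 2: f(z) = f(0) = -39 + 10i for all z.
Step 3: |f(w)| = |-39 + 10i| = sqrt(1521 + 100)
Step 4: = 40.2616

40.2616


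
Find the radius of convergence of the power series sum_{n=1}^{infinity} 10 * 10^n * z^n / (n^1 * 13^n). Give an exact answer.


Step 1: General term a_n = 10 * 10^n / (n^1 * 13^n)
Step 2: By the root test, |a_n|^(1/n) = 10^(1/n) * 10 / (n^(1/n) * 13) -> 10/13 as n -> infinity (since 10^(1/n) -> 1 and n^(1/n) -> 1)
Step 3: R = 1/lim|a_n|^(1/n) = 13/10

13/10


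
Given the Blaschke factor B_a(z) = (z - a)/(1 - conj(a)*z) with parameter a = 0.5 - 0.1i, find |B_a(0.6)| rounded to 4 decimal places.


Step 1: Numerator z0 - a = 0.6 - (0.5 - 0.1i) = 0.1 + 0.1i
Step 2: Denominator 1 - conj(a)*z0 = 1 - (0.5 + 0.1i)*0.6 = 0.7 - 0.06i
Step 3: |z0 - a|^2 = 0.1^2 + 0.1^2 = 0.02; |1 - conj(a)*z0|^2 = 0.7^2 + (-0.06)^2 = 0.4936
Step 4: |B_a(0.6)| = sqrt(0.02 / 0.4936) = sqrt(0.040519)
Step 5: = 0.2013

0.2013


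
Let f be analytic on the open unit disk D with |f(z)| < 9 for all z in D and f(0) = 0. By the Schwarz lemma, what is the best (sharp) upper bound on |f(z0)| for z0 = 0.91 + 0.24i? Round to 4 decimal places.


Step 1: g = f/9 maps D -> D with g(0) = 0, so by the Schwarz lemma |g(z)| <= |z|, i.e. |f(z)| <= 9|z|; this is sharp (f(z) = 9z).
Step 2: |z0|^2 = 0.91^2 + 0.24^2 = 0.8857
Step 3: |z0| = sqrt(0.8857) = 0.941116
Step 4: Best bound = 9 * |z0| = 9 * 0.941116 = 8.47

8.47


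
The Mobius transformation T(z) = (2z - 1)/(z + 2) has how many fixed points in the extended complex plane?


Step 1: Fixed points satisfy T(z) = z
Step 2: z^2 + 1 = 0
Step 3: Discriminant = 0^2 - 4*1*1 = -4
Step 4: Number of fixed points = 2

2


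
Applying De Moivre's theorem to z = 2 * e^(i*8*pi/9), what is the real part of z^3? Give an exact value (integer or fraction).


Step 1: By De Moivre's theorem, z^3 = 2^3 * e^(i*3*8*pi/9) = 8 * (cos(8*pi/3) + i*sin(8*pi/3))
Step 2: |z|^3 = 2^3 = 8
Step 3: Reduce the angle mod 2*pi: 8*pi/3 - 2*pi = 2*pi/3
Step 4: cos(2*pi/3) = -1/2
Step 5: Re(z^3) = 8 * (-1/2) = -4

-4
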